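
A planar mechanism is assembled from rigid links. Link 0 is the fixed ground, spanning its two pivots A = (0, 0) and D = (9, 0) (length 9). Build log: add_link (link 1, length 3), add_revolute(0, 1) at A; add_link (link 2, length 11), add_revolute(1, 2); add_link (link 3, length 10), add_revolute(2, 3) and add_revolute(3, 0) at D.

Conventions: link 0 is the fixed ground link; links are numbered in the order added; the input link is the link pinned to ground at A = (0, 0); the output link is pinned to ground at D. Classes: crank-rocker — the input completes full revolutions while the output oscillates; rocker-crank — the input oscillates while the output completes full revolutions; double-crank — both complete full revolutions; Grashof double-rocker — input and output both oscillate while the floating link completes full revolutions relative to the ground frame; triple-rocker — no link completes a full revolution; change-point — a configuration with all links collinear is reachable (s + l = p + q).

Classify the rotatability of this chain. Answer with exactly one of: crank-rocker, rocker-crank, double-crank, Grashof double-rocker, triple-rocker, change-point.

lengths: ground=9, input=3, coupler=11, output=10
sorted: s=3 (shortest), l=11 (longest), p+q=19
s + l = 14 vs p + q = 19
s + l < p + q (Grashof) with shortest = input link → crank-rocker

crank-rocker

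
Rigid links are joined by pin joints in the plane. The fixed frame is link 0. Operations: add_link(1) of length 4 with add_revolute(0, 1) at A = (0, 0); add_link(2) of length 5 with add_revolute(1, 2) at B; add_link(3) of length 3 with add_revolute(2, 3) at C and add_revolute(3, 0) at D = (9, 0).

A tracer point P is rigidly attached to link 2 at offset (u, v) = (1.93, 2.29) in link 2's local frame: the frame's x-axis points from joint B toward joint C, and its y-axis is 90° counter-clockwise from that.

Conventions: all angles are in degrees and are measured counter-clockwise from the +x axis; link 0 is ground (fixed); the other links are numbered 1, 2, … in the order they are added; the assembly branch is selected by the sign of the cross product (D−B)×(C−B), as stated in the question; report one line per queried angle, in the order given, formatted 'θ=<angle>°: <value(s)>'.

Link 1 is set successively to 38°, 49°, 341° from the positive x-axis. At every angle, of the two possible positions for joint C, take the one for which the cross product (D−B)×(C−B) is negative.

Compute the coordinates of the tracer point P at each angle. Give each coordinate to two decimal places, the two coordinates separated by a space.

A=(0,0), D=(9.00,0)
θ=38°: B = A + 4.00·(cos38°, sin38°) = (3.1520, 2.4626)
θ=38°: |BD| = 6.3453
θ=38°: circle(B,5.00) ∩ circle(D,3.00): a=4.4334, h=2.3119
θ=38°:   candidates: C₊=(8.1352,2.8727) cross=14.669; C₋=(6.3407,-1.3886) cross=-14.669
θ=38°:   branch - wants cross < 0 → take C=(6.3407,-1.3886) (cross=-14.669)
θ=38°: ex = (C−B)/|BC| = (0.6377,-0.7703); ey = (0.7703,0.6377)
θ=38°: P = B + 1.93·ex + 2.29·ey = (6.1468,2.4365)
θ=49°: B = A + 4.00·(cos49°, sin49°) = (2.6242, 3.0188)
θ=49°: |BD| = 7.0543
θ=49°: circle(B,5.00) ∩ circle(D,3.00): a=4.6612, h=1.8091
θ=49°:   candidates: C₊=(7.6113,2.6592) cross=12.762; C₋=(6.0629,-0.6110) cross=-12.762
θ=49°:   branch - wants cross < 0 → take C=(6.0629,-0.6110) (cross=-12.762)
θ=49°: ex = (C−B)/|BC| = (0.6877,-0.7260); ey = (0.7260,0.6877)
θ=49°: P = B + 1.93·ex + 2.29·ey = (5.6140,3.1926)
θ=341°: B = A + 4.00·(cos341°, sin341°) = (3.7821, -1.3023)
θ=341°: |BD| = 5.3780
θ=341°: circle(B,5.00) ∩ circle(D,3.00): a=4.1765, h=2.7489
θ=341°:   candidates: C₊=(7.1687,2.3762) cross=14.784; C₋=(8.5000,-2.9580) cross=-14.784
θ=341°:   branch - wants cross < 0 → take C=(8.5000,-2.9580) (cross=-14.784)
θ=341°: ex = (C−B)/|BC| = (0.9436,-0.3312); ey = (0.3312,0.9436)
θ=341°: P = B + 1.93·ex + 2.29·ey = (6.3615,0.2194)

θ=38°: 6.15 2.44
θ=49°: 5.61 3.19
θ=341°: 6.36 0.22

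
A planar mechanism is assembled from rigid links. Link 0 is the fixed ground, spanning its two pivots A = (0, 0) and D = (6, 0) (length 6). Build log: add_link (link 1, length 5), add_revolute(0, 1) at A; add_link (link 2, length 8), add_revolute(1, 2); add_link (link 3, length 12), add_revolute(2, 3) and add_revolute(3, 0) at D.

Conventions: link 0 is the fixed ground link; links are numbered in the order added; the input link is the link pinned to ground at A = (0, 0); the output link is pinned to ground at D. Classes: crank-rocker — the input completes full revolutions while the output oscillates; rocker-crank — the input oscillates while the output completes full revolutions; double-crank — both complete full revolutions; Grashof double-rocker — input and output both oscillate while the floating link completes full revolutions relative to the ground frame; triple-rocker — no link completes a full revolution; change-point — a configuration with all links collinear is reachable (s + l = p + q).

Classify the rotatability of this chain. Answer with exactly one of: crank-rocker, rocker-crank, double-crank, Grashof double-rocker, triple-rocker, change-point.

lengths: ground=6, input=5, coupler=8, output=12
sorted: s=5 (shortest), l=12 (longest), p+q=14
s + l = 17 vs p + q = 14
s + l > p + q → non-Grashof → no link fully rotates → triple-rocker

triple-rocker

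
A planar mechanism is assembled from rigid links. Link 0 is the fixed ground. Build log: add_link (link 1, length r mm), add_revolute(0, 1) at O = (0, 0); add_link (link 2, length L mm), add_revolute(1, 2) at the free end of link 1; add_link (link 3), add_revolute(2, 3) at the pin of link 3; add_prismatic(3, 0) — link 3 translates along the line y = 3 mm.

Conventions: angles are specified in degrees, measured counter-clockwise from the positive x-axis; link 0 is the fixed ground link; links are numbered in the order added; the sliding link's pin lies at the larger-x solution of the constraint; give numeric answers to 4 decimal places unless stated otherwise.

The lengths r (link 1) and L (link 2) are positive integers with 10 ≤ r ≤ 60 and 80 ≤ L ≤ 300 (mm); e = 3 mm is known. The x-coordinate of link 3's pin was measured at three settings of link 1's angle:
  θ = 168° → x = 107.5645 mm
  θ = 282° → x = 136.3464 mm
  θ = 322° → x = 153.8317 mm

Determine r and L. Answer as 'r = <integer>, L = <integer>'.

constraint per measurement: (x − r cos θ)² + (r sin θ − e)² = L²
subtracting the θ₁ and θ₂ equations cancels the r² and L² terms:
r = (x₁² − x₂²) / (2[(x₁cos θ₁ + e sin θ₁) − (x₂cos θ₂ + e sin θ₂)]) = 27.0001 → r = 27
L² = (x₁ − r cos θ₁)² + (r sin θ₁ − e)² = 17955.9937 → L = 134.0000 → L = 134
check at θ₃=322°: x = 153.8317 (printed 153.8317) ✓

r = 27, L = 134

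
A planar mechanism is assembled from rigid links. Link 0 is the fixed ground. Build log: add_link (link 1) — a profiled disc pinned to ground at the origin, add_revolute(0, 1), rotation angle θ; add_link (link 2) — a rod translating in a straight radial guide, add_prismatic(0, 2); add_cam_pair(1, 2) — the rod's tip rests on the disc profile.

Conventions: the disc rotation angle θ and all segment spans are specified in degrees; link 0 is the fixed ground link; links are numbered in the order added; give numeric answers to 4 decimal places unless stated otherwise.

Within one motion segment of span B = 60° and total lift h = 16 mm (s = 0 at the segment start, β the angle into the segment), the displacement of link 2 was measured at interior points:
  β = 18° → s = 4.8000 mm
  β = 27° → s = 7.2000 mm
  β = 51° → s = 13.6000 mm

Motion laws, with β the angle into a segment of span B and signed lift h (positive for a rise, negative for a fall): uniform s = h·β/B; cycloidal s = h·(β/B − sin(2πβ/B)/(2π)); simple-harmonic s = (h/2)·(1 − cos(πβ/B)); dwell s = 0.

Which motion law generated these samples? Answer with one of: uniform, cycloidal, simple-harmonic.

candidates at β/B = r: uniform s = h·r (linear in β); cycloidal s = h·(r − sin(2πr)/(2π)); simple-harmonic s = (h/2)(1 − cos(πr))
β=18°: printed 4.8000 | uniform 4.8000, cycloidal 2.3782, simple-harmonic 3.2977
β=27°: printed 7.2000 | uniform 7.2000, cycloidal 6.4131, simple-harmonic 6.7485
β=51°: printed 13.6000 | uniform 13.6000, cycloidal 15.6601, simple-harmonic 15.1281
only one law matches every sample → uniform

uniform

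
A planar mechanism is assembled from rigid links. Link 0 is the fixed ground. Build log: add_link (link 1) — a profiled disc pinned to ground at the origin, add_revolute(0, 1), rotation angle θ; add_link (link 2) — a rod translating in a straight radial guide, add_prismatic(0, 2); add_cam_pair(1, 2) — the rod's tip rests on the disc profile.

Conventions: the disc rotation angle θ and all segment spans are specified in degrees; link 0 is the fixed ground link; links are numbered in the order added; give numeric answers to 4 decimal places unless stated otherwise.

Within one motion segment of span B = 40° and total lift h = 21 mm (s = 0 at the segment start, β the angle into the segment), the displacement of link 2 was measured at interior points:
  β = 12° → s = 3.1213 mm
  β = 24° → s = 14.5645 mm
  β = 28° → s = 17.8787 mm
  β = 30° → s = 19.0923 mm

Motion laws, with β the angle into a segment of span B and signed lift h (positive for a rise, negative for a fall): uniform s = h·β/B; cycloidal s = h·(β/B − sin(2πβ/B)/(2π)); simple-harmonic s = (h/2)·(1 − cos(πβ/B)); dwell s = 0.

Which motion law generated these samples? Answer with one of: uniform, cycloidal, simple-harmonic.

candidates at β/B = r: uniform s = h·r (linear in β); cycloidal s = h·(r − sin(2πr)/(2π)); simple-harmonic s = (h/2)(1 − cos(πr))
β=12°: printed 3.1213 | uniform 6.3000, cycloidal 3.1213, simple-harmonic 4.3283
β=24°: printed 14.5645 | uniform 12.6000, cycloidal 14.5645, simple-harmonic 13.7447
β=28°: printed 17.8787 | uniform 14.7000, cycloidal 17.8787, simple-harmonic 16.6717
β=30°: printed 19.0923 | uniform 15.7500, cycloidal 19.0923, simple-harmonic 17.9246
only one law matches every sample → cycloidal

cycloidal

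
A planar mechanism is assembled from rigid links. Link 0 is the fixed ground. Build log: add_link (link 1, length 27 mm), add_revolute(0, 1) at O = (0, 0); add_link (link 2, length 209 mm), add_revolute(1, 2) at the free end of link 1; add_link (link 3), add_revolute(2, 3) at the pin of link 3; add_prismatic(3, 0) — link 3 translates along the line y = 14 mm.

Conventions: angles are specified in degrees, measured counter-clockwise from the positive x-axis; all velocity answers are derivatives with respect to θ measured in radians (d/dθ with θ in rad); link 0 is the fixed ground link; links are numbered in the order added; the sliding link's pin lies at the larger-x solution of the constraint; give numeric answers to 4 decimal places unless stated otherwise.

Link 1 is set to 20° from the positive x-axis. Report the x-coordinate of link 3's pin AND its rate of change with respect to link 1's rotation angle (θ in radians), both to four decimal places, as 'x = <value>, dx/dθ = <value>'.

geometry: r = 27 mm, L = 209 mm, e = 14 mm
crank pin P = (r cos θ, r sin θ) = (25.371701, 9.234544)
h = r sin θ − e = 9.234544 − 14 = -4.765456
x = r cos θ + √(L² − h²) = 25.371701 + 208.945664 = 234.317365
dx/dθ = −r sin θ − h·r cos θ/√(L² − h²) (θ in radians; h = -4.765456) = -8.655888

x = 234.3174, dx/dθ = -8.6559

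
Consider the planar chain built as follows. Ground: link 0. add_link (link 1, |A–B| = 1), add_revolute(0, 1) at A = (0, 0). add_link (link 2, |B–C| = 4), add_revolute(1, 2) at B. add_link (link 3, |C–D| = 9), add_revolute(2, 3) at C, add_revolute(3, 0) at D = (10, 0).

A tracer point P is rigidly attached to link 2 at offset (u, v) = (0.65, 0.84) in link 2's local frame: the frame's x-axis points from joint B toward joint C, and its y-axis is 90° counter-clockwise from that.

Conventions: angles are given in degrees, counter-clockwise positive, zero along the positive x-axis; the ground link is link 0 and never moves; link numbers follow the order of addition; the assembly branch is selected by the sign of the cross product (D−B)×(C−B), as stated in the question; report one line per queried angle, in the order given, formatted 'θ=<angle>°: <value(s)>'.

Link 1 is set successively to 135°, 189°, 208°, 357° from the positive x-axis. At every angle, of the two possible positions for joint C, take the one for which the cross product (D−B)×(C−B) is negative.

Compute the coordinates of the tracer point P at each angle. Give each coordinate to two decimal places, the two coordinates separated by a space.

A=(0,0), D=(10.00,0)
θ=135°: B = A + 1.00·(cos135°, sin135°) = (-0.7071, 0.7071)
θ=135°: |BD| = 10.7304
θ=135°: circle(B,4.00) ∩ circle(D,9.00): a=2.3364, h=3.2467
θ=135°:   candidates: C₊=(1.8382,3.7928) cross=34.838; C₋=(1.4103,-2.6865) cross=-34.838
θ=135°:   branch - wants cross < 0 → take C=(1.4103,-2.6865) (cross=-34.838)
θ=135°: ex = (C−B)/|BC| = (0.5294,-0.8484); ey = (0.8484,0.5294)
θ=135°: P = B + 0.65·ex + 0.84·ey = (0.3496,0.6003)
θ=189°: B = A + 1.00·(cos189°, sin189°) = (-0.9877, -0.1564)
θ=189°: |BD| = 10.9888
θ=189°: circle(B,4.00) ∩ circle(D,9.00): a=2.5368, h=3.0926
θ=189°:   candidates: C₊=(1.5049,2.9720) cross=33.984; C₋=(1.5929,-3.2126) cross=-33.984
θ=189°:   branch - wants cross < 0 → take C=(1.5929,-3.2126) (cross=-33.984)
θ=189°: ex = (C−B)/|BC| = (0.6452,-0.7641); ey = (0.7641,0.6452)
θ=189°: P = B + 0.65·ex + 0.84·ey = (0.0735,-0.1111)
θ=208°: B = A + 1.00·(cos208°, sin208°) = (-0.8829, -0.4695)
θ=208°: |BD| = 10.8931
θ=208°: circle(B,4.00) ∩ circle(D,9.00): a=2.4630, h=3.1518
θ=208°:   candidates: C₊=(1.4419,2.7855) cross=34.333; C₋=(1.7136,-3.5122) cross=-34.333
θ=208°:   branch - wants cross < 0 → take C=(1.7136,-3.5122) (cross=-34.333)
θ=208°: ex = (C−B)/|BC| = (0.6491,-0.7607); ey = (0.7607,0.6491)
θ=208°: P = B + 0.65·ex + 0.84·ey = (0.1780,-0.4186)
θ=357°: B = A + 1.00·(cos357°, sin357°) = (0.9986, -0.0523)
θ=357°: |BD| = 9.0015
θ=357°: circle(B,4.00) ∩ circle(D,9.00): a=0.8903, h=3.8997
θ=357°:   candidates: C₊=(1.8662,3.8524) cross=35.103; C₋=(1.9115,-3.9468) cross=-35.103
θ=357°:   branch - wants cross < 0 → take C=(1.9115,-3.9468) (cross=-35.103)
θ=357°: ex = (C−B)/|BC| = (0.2282,-0.9736); ey = (0.9736,0.2282)
θ=357°: P = B + 0.65·ex + 0.84·ey = (1.9648,-0.4935)

θ=135°: 0.35 0.60
θ=189°: 0.07 -0.11
θ=208°: 0.18 -0.42
θ=357°: 1.96 -0.49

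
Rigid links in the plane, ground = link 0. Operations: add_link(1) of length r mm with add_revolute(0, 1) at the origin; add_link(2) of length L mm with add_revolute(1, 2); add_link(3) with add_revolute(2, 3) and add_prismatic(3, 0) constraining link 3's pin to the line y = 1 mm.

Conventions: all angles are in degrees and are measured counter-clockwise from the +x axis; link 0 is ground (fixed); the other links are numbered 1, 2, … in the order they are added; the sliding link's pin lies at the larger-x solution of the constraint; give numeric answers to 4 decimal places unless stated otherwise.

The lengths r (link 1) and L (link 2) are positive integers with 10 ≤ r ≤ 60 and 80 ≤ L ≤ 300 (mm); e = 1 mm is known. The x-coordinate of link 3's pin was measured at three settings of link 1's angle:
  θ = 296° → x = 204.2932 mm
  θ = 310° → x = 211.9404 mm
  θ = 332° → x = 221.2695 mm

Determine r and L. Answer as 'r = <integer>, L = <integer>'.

constraint per measurement: (x − r cos θ)² + (r sin θ − e)² = L²
subtracting the θ₁ and θ₂ equations cancels the r² and L² terms:
r = (x₁² − x₂²) / (2[(x₁cos θ₁ + e sin θ₁) − (x₂cos θ₂ + e sin θ₂)]) = 34.0000 → r = 34
L² = (x₁ − r cos θ₁)² + (r sin θ₁ − e)² = 36864.0049 → L = 192.0000 → L = 192
check at θ₃=332°: x = 221.2695 (printed 221.2695) ✓

r = 34, L = 192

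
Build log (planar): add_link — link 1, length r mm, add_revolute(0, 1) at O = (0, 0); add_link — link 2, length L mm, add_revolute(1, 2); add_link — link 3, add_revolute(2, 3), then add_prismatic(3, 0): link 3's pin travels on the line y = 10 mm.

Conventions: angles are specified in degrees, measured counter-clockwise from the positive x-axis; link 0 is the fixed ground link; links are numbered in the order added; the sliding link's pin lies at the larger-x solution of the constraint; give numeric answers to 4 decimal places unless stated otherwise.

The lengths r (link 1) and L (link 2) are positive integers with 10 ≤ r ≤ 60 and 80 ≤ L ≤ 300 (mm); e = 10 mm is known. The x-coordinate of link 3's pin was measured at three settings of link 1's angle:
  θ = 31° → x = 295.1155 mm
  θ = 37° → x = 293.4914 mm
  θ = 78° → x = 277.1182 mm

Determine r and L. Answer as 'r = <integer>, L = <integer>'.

constraint per measurement: (x − r cos θ)² + (r sin θ − e)² = L²
subtracting the θ₁ and θ₂ equations cancels the r² and L² terms:
r = (x₁² − x₂²) / (2[(x₁cos θ₁ + e sin θ₁) − (x₂cos θ₂ + e sin θ₂)]) = 26.9999 → r = 27
L² = (x₁ − r cos θ₁)² + (r sin θ₁ − e)² = 73984.0165 → L = 272.0000 → L = 272
check at θ₃=78°: x = 277.1182 (printed 277.1182) ✓

r = 27, L = 272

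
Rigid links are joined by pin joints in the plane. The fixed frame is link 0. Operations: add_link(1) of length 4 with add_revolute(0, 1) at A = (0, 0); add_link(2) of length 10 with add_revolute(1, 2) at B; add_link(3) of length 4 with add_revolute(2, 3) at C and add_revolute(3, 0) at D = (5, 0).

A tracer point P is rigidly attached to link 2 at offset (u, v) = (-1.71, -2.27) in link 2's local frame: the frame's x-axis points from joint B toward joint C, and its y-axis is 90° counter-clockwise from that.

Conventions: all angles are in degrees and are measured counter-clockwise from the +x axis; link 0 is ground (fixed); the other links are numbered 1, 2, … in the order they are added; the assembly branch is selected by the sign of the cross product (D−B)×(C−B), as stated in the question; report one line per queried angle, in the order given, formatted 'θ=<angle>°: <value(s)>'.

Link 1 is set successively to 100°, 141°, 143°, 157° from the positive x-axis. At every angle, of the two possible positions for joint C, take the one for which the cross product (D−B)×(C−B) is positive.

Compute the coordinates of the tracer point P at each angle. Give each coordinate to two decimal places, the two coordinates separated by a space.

A=(0,0), D=(5.00,0)
θ=100°: B = A + 4.00·(cos100°, sin100°) = (-0.6946, 3.9392)
θ=100°: |BD| = 6.9243
θ=100°: circle(B,10.00) ∩ circle(D,4.00): a=9.5277, h=3.0368
θ=100°:   candidates: C₊=(8.8687,1.0164) cross=21.028; C₋=(5.4135,-3.9786) cross=-21.028
θ=100°:   branch + wants cross > 0 → take C=(8.8687,1.0164) (cross=21.028)
θ=100°: ex = (C−B)/|BC| = (0.9563,-0.2923); ey = (0.2923,0.9563)
θ=100°: P = B + -1.71·ex + -2.27·ey = (-2.9934,2.2682)
θ=141°: B = A + 4.00·(cos141°, sin141°) = (-3.1086, 2.5173)
θ=141°: |BD| = 8.4903
θ=141°: circle(B,10.00) ∩ circle(D,4.00): a=9.1920, h=3.9380
θ=141°:   candidates: C₊=(6.8376,3.5529) cross=33.435; C₋=(4.5025,-3.9689) cross=-33.435
θ=141°:   branch + wants cross > 0 → take C=(6.8376,3.5529) (cross=33.435)
θ=141°: ex = (C−B)/|BC| = (0.9946,0.1036); ey = (-0.1036,0.9946)
θ=141°: P = B + -1.71·ex + -2.27·ey = (-4.5743,0.0824)
θ=143°: B = A + 4.00·(cos143°, sin143°) = (-3.1945, 2.4073)
θ=143°: |BD| = 8.5408
θ=143°: circle(B,10.00) ∩ circle(D,4.00): a=9.1880, h=3.9473
θ=143°:   candidates: C₊=(6.7335,3.6049) cross=33.713; C₋=(4.5084,-3.9697) cross=-33.713
θ=143°:   branch + wants cross > 0 → take C=(6.7335,3.6049) (cross=33.713)
θ=143°: ex = (C−B)/|BC| = (0.9928,0.1198); ey = (-0.1198,0.9928)
θ=143°: P = B + -1.71·ex + -2.27·ey = (-4.6204,-0.0512)
θ=157°: B = A + 4.00·(cos157°, sin157°) = (-3.6820, 1.5629)
θ=157°: |BD| = 8.8216
θ=157°: circle(B,10.00) ∩ circle(D,4.00): a=9.1718, h=3.9846
θ=157°:   candidates: C₊=(6.0507,3.8595) cross=35.151; C₋=(4.6388,-3.9837) cross=-35.151
θ=157°:   branch + wants cross > 0 → take C=(6.0507,3.8595) (cross=35.151)
θ=157°: ex = (C−B)/|BC| = (0.9733,0.2297); ey = (-0.2297,0.9733)
θ=157°: P = B + -1.71·ex + -2.27·ey = (-4.8250,-1.0391)

θ=100°: -2.99 2.27
θ=141°: -4.57 0.08
θ=143°: -4.62 -0.05
θ=157°: -4.82 -1.04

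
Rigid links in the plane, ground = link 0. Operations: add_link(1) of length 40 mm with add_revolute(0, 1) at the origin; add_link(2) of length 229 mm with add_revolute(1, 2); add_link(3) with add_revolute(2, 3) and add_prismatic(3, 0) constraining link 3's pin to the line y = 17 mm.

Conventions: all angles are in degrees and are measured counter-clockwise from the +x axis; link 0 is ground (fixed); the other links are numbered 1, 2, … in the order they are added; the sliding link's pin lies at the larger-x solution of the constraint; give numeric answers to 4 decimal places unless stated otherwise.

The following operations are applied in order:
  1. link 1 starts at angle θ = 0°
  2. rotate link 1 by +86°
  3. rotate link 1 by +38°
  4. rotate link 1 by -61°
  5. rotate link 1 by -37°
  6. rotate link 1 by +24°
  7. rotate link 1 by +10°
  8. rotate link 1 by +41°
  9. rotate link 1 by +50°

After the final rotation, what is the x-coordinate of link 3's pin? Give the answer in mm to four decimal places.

geometry: r = 40 mm, L = 229 mm, e = 17 mm; θ starts at 0°
rotate link 1 by +86°: θ ← 0° +86° = 86°
rotate link 1 by +38°: θ ← 86° +38° = 124°
rotate link 1 by -61°: θ ← 124° -61° = 63°
rotate link 1 by -37°: θ ← 63° -37° = 26°
rotate link 1 by +24°: θ ← 26° +24° = 50°
rotate link 1 by +10°: θ ← 50° +10° = 60°
rotate link 1 by +41°: θ ← 60° +41° = 101°
rotate link 1 by +50°: θ ← 101° +50° = 151°
crank pin P = (r cos θ, r sin θ) = (-34.984788, 19.392385)
h = r sin θ − e = 19.392385 − 17 = 2.392385
x = r cos θ + √(L² − h²) = -34.984788 + 228.987503 = 194.002715

194.0027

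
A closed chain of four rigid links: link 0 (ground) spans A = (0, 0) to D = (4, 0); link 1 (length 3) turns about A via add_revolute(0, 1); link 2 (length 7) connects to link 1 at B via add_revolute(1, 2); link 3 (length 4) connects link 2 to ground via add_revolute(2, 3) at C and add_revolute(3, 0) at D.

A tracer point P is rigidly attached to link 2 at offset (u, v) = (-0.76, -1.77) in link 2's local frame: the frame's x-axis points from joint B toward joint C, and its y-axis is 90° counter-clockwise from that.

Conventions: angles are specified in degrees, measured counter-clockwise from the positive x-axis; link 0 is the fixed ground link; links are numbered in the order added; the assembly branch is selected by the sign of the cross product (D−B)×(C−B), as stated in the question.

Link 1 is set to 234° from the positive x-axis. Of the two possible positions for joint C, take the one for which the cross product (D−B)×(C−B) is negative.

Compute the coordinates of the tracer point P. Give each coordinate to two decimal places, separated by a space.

A=(0,0), D=(4.00,0)
B = A + 3.00·(cos234°, sin234°) = (-1.7634, -2.4271)
|BD| = 6.2535
circle(B,7.00) ∩ circle(D,4.00): a=5.7653, h=3.9701
  candidates: C₊=(2.0092,3.4694) cross=24.827; C₋=(5.0908,-3.8484) cross=-24.827
  branch - wants cross < 0 → take C=(5.0908,-3.8484) (cross=-24.827)
ex = (C−B)/|BC| = (0.9792,-0.2030); ey = (0.2030,0.9792)
P = B + -0.76·ex + -1.77·ey = (-2.8669,-4.0059)

-2.87 -4.01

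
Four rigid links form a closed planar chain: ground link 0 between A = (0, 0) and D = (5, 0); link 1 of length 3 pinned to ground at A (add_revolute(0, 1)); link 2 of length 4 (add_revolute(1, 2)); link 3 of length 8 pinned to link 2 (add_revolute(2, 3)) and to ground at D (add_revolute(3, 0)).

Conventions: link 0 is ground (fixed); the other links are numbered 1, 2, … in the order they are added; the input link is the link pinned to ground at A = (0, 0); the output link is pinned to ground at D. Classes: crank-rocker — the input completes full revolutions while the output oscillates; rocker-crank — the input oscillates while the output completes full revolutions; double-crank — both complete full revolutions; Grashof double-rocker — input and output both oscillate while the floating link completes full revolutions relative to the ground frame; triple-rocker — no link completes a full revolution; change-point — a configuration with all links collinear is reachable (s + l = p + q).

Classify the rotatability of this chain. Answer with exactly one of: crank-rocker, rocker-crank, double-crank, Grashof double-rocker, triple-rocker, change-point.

lengths: ground=5, input=3, coupler=4, output=8
sorted: s=3 (shortest), l=8 (longest), p+q=9
s + l = 11 vs p + q = 9
s + l > p + q → non-Grashof → no link fully rotates → triple-rocker

triple-rocker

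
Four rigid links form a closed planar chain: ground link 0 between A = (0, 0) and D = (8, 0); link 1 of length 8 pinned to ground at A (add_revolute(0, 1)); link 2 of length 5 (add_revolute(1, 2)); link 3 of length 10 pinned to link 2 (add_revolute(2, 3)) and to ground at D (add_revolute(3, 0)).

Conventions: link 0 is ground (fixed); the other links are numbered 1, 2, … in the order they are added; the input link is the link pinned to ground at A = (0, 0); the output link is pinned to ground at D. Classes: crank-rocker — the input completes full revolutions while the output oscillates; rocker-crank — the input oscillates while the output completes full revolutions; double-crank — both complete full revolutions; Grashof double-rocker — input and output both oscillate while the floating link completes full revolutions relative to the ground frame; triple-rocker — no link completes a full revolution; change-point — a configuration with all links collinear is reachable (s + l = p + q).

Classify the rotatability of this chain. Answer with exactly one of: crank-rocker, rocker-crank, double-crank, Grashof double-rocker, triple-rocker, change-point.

lengths: ground=8, input=8, coupler=5, output=10
sorted: s=5 (shortest), l=10 (longest), p+q=16
s + l = 15 vs p + q = 16
s + l < p + q (Grashof) with shortest = coupler link → Grashof double-rocker

Grashof double-rocker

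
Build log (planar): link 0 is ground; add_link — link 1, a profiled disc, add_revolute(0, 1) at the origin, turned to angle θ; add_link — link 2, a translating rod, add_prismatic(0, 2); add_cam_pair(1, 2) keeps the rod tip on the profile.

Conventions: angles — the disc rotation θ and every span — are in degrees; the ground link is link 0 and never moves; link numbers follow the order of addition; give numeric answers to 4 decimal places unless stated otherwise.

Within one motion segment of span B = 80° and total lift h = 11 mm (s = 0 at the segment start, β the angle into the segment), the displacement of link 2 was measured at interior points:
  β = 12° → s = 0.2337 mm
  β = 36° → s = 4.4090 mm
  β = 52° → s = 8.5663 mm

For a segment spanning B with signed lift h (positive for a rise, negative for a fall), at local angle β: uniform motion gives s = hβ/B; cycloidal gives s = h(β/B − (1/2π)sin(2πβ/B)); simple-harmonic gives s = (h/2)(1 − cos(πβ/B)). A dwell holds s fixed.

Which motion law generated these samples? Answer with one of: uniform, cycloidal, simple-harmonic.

candidates at β/B = r: uniform s = h·r (linear in β); cycloidal s = h·(r − sin(2πr)/(2π)); simple-harmonic s = (h/2)(1 − cos(πr))
β=12°: printed 0.2337 | uniform 1.6500, cycloidal 0.2337, simple-harmonic 0.5995
β=36°: printed 4.4090 | uniform 4.9500, cycloidal 4.4090, simple-harmonic 4.6396
β=52°: printed 8.5663 | uniform 7.1500, cycloidal 8.5663, simple-harmonic 7.9969
only one law matches every sample → cycloidal

cycloidal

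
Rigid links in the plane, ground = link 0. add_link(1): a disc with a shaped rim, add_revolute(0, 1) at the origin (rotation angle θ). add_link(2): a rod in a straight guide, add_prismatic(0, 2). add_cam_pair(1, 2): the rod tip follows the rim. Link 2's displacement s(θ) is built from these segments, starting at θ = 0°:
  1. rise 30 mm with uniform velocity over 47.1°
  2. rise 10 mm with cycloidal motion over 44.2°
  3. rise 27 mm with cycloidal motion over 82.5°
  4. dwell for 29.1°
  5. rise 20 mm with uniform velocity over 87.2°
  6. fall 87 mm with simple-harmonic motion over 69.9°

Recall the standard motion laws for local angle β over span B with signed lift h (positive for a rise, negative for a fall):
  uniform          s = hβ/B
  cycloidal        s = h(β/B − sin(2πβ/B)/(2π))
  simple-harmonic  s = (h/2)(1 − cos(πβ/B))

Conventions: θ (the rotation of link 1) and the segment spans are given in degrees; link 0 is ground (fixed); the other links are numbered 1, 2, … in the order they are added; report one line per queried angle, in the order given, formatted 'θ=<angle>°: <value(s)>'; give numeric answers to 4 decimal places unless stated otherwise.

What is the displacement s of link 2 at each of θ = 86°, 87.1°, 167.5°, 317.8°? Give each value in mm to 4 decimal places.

segment 1 (0° to 47.1°, uniform, h = 30) is passed completely: s = 0.0000 + (30) = 30.0000
θ = 86° falls in segment 2 (47.1° to 91.3°, cycloidal, h = 10): β = 86 − 47.1 = 38.9°, B = 44.2°; Δs = 10·(0.8801 − sin(2π·0.8801)/(2π)) = 9.8897; s = 30.0000 + 9.8897 = 39.8897
θ = 87.1° falls in segment 2 (47.1° to 91.3°, cycloidal, h = 10): β = 87.1 − 47.1 = 40°, B = 44.2°; Δs = 10·(0.9050 − sin(2π·0.9050)/(2π)) = 9.9445; s = 30.0000 + 9.9445 = 39.9445
segment 2 (47.1° to 91.3°, cycloidal, h = 10) is passed completely: s = 30.0000 + (10) = 40.0000
θ = 167.5° falls in segment 3 (91.3° to 173.8°, cycloidal, h = 27): β = 167.5 − 91.3 = 76.2°, B = 82.5°; Δs = 27·(0.9236 − sin(2π·0.9236)/(2π)) = 26.9218; s = 40.0000 + 26.9218 = 66.9218
segment 3 (91.3° to 173.8°, cycloidal, h = 27) is passed completely: s = 40.0000 + (27) = 67.0000
segment 4 (173.8° to 202.9°, dwell): s unchanged at 67.0000
segment 5 (202.9° to 290.1°, uniform, h = 20) is passed completely: s = 67.0000 + (20) = 87.0000
θ = 317.8° falls in segment 6 (290.1° to 360°, simple-harmonic, h = -87): β = 317.8 − 290.1 = 27.7°, B = 69.9°; Δs = -87/2·(1 − cos(π·0.3963)) = -29.5753; s = 87.0000 − 29.5753 = 57.4247

θ=86°: 39.8897
θ=87.1°: 39.9445
θ=167.5°: 66.9218
θ=317.8°: 57.4247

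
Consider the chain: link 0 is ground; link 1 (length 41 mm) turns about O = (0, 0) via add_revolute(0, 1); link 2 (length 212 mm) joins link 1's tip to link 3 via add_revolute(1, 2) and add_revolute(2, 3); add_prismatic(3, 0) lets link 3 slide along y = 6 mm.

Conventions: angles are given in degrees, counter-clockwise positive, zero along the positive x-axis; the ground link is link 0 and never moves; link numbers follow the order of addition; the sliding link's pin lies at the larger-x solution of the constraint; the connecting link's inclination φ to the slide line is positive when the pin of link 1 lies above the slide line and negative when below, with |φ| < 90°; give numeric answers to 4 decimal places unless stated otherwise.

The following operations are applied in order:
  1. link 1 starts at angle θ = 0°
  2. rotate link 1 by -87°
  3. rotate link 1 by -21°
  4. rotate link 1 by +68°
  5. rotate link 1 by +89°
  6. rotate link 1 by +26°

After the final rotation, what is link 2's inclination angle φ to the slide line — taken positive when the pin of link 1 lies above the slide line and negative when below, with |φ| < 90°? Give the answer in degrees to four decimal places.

geometry: r = 41 mm, L = 212 mm, e = 6 mm; θ starts at 0°
rotate link 1 by -87°: θ ← 0° -87° = -87°
rotate link 1 by -21°: θ ← -87° -21° = -108°
rotate link 1 by +68°: θ ← -108° +68° = -40°
rotate link 1 by +89°: θ ← -40° +89° = 49°
rotate link 1 by +26°: θ ← 49° +26° = 75°
h = r sin θ − e = 39.602959 − 6 = 33.602959
sin φ = h / L = 33.602959 / 212 = 0.15850452
φ = arcsin(0.15850452) = 9.120104°

9.1201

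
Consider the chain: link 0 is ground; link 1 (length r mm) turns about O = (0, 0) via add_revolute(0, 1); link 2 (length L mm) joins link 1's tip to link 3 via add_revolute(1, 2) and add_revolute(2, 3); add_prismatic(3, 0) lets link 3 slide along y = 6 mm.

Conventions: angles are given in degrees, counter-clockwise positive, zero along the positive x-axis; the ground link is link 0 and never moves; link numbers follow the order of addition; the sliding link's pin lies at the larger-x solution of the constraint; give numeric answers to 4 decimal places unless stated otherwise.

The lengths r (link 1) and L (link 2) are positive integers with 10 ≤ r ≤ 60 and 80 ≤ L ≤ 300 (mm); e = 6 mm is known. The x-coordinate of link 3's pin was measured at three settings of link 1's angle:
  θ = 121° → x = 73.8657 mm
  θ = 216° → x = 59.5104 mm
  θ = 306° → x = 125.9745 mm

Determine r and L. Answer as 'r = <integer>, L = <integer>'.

constraint per measurement: (x − r cos θ)² + (r sin θ − e)² = L²
subtracting the θ₁ and θ₂ equations cancels the r² and L² terms:
r = (x₁² − x₂²) / (2[(x₁cos θ₁ + e sin θ₁) − (x₂cos θ₂ + e sin θ₂)]) = 51.0003 → r = 51
L² = (x₁ − r cos θ₁)² + (r sin θ₁ − e)² = 11449.0073 → L = 107.0000 → L = 107
check at θ₃=306°: x = 125.9745 (printed 125.9745) ✓

r = 51, L = 107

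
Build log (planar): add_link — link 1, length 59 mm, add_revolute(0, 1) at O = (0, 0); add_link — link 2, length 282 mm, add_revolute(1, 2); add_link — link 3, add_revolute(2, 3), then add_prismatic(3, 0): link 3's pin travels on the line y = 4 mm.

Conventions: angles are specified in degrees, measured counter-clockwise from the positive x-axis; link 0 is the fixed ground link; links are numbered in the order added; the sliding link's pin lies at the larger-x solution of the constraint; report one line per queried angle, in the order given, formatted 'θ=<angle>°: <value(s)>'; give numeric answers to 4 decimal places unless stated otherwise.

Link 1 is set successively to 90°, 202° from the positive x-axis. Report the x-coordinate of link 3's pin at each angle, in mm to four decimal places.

geometry: r = 59 mm, L = 282 mm, e = 4 mm
θ=90°: crank pin P = (r cos θ, r sin θ) = (0.000000, 59.000000)
θ=90°: h = r sin θ − e = 59.000000 − 4 = 55.000000
θ=90°: x = r cos θ + √(L² − h²) = 0.000000 + 276.584526 = 276.584526
θ=202°: crank pin P = (r cos θ, r sin θ) = (-54.703847, -22.101789)
θ=202°: h = r sin θ − e = -22.101789 − 4 = -26.101789
θ=202°: x = r cos θ + √(L² − h²) = -54.703847 + 280.789417 = 226.085569

θ=90°: 276.5845
θ=202°: 226.0856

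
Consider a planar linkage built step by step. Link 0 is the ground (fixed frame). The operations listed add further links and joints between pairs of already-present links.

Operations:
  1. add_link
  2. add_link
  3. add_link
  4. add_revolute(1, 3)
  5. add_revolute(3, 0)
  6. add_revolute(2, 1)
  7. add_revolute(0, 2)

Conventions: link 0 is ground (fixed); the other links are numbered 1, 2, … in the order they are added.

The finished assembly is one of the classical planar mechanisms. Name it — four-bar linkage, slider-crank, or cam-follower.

links: 4 (incl. ground); joints: 4 revolute, 0 prismatic, 0 higher (cam) pair, forming one closed loop
4 links in a single 4R loop → four-bar linkage

four-bar linkage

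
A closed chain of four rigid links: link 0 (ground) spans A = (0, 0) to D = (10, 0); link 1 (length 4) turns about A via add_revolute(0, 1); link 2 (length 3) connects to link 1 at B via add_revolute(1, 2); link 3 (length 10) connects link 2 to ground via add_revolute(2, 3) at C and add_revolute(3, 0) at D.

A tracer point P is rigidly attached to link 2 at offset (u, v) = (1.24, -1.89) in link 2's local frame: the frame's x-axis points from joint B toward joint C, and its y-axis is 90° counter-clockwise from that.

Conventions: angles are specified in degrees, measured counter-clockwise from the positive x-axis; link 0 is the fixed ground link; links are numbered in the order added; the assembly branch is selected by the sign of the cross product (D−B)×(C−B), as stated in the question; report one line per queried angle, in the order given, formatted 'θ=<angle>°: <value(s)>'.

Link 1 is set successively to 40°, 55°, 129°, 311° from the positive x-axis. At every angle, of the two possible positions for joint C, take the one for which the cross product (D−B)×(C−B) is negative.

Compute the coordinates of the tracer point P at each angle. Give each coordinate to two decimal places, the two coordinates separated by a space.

A=(0,0), D=(10.00,0)
θ=40°: B = A + 4.00·(cos40°, sin40°) = (3.0642, 2.5712)
θ=40°: |BD| = 7.3971
θ=40°: circle(B,3.00) ∩ circle(D,10.00): a=-2.4526, h=1.7277
θ=40°:   candidates: C₊=(1.3651,5.0436) cross=12.780; C₋=(0.1640,1.8037) cross=-12.780
θ=40°:   branch - wants cross < 0 → take C=(0.1640,1.8037) (cross=-12.780)
θ=40°: ex = (C−B)/|BC| = (-0.9667,-0.2558); ey = (0.2558,-0.9667)
θ=40°: P = B + 1.24·ex + -1.89·ey = (1.3819,4.0810)
θ=55°: B = A + 4.00·(cos55°, sin55°) = (2.2943, 3.2766)
θ=55°: |BD| = 8.3734
θ=55°: circle(B,3.00) ∩ circle(D,10.00): a=-1.2472, h=2.7285
θ=55°:   candidates: C₊=(2.2143,6.2755) cross=22.847; C₋=(0.0789,1.2537) cross=-22.847
θ=55°:   branch - wants cross < 0 → take C=(0.0789,1.2537) (cross=-22.847)
θ=55°: ex = (C−B)/|BC| = (-0.7385,-0.6743); ey = (0.6743,-0.7385)
θ=55°: P = B + 1.24·ex + -1.89·ey = (0.1042,3.8362)
θ=129°: B = A + 4.00·(cos129°, sin129°) = (-2.5173, 3.1086)
θ=129°: |BD| = 12.8975
θ=129°: circle(B,3.00) ∩ circle(D,10.00): a=2.9209, h=0.6842
θ=129°:   candidates: C₊=(0.4825,3.0686) cross=8.824; C₋=(0.1526,1.7406) cross=-8.824
θ=129°:   branch - wants cross < 0 → take C=(0.1526,1.7406) (cross=-8.824)
θ=129°: ex = (C−B)/|BC| = (0.8900,-0.4560); ey = (0.4560,0.8900)
θ=129°: P = B + 1.24·ex + -1.89·ey = (-2.2756,0.8611)
θ=311°: B = A + 4.00·(cos311°, sin311°) = (2.6242, -3.0188)
θ=311°: |BD| = 7.9696
θ=311°: circle(B,3.00) ∩ circle(D,10.00): a=-1.7243, h=2.4549
θ=311°:   candidates: C₊=(0.0985,-1.4000) cross=19.565; C₋=(1.9583,-5.9440) cross=-19.565
θ=311°:   branch - wants cross < 0 → take C=(1.9583,-5.9440) (cross=-19.565)
θ=311°: ex = (C−B)/|BC| = (-0.2220,-0.9751); ey = (0.9751,-0.2220)
θ=311°: P = B + 1.24·ex + -1.89·ey = (0.5061,-3.8084)

θ=40°: 1.38 4.08
θ=55°: 0.10 3.84
θ=129°: -2.28 0.86
θ=311°: 0.51 -3.81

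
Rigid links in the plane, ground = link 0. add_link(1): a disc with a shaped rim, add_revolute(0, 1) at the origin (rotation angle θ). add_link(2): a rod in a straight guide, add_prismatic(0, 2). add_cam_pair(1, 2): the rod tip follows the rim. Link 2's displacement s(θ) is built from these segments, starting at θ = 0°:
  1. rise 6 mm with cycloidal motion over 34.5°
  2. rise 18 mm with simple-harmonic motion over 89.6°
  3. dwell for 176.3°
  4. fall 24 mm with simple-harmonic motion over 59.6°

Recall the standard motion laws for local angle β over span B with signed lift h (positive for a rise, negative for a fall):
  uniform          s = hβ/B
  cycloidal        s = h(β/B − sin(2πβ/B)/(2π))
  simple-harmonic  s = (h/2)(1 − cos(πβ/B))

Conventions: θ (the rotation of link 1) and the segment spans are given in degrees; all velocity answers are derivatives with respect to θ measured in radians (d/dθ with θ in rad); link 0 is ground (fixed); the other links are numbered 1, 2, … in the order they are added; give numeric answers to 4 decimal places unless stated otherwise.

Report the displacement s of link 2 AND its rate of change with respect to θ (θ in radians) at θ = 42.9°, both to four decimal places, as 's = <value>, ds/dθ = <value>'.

segment 1 (0° to 34.5°, cycloidal, h = 6) is passed completely: s = 0.0000 + (6) = 6.0000
θ = 42.9° falls in segment 2 (34.5° to 124.1°, simple-harmonic, h = 18): β = 42.9 − 34.5 = 8.4°, B = 89.6°; Δs = 18/2·(1 − cos(π·0.0937)) = 0.3875; s = 6.0000 + 0.3875 = 6.3875
velocity in seg [34.5°–124.1°] (simple-harmonic), θ in radians: β = 8.4° = 0.1466 rad, B = 89.6° = 1.5638 rad; ds/dθ = (πh/(2B)) sin(πβ/B) = (π·18/(2·1.5638)) sin(π·0.0937) = 5.248451 mm/rad

s = 6.3875, ds/dθ = 5.2485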